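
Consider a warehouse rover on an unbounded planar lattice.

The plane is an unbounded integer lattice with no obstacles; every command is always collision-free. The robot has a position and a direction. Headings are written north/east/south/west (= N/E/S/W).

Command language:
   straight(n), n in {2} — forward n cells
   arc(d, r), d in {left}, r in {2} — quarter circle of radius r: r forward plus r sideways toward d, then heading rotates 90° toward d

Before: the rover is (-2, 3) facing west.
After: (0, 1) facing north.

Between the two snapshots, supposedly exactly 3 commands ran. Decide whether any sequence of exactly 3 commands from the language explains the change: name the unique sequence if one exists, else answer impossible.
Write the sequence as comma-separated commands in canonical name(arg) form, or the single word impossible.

arc(left, 2), arc(left, 2), arc(left, 2)

key: position moved to (0,1) AND the heading swung to N — translation plus rotation needed
from: (-2, 3) facing west
t=1 arc(left, 2) ⇒ (-4, 1) facing south
t=2 arc(left, 2) ⇒ (-2, -1) facing east
t=3 arc(left, 2) ⇒ (0, 1) facing north
no rival 3-sequence matches.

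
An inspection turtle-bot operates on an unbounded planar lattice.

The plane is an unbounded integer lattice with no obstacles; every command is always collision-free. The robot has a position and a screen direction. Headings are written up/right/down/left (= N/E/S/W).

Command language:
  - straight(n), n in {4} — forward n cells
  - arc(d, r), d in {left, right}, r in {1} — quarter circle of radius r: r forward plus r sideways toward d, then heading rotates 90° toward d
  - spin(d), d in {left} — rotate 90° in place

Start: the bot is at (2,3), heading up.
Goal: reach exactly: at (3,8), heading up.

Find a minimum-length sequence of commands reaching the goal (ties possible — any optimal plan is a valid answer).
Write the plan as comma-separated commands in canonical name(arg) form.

arc(right, 1), spin(left), straight(4)

start: at (2,3), heading up
1. arc(right, 1) → at (3,4), heading right
2. spin(left) → at (3,4), heading up
3. straight(4) → at (3,8), heading up
minimal: 3 command(s), checked below 3.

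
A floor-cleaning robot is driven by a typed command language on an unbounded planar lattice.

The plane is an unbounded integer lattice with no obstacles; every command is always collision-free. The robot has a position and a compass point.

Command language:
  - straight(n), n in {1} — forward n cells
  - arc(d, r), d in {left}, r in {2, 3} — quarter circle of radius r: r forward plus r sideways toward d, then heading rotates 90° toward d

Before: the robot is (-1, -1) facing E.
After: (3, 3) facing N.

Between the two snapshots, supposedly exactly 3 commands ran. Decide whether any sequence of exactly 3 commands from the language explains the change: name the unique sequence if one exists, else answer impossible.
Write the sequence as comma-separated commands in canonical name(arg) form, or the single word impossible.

key: cell and facing (now N) both changed — the 3 commands mix motion and turning
initial: (-1, -1) facing E
step 1 (straight(1)): (0, -1) facing E
step 2 (arc(left, 3)): (3, 2) facing N
step 3 (straight(1)): (3, 3) facing N
all 27 alternatives checked — unique.

straight(1), arc(left, 3), straight(1)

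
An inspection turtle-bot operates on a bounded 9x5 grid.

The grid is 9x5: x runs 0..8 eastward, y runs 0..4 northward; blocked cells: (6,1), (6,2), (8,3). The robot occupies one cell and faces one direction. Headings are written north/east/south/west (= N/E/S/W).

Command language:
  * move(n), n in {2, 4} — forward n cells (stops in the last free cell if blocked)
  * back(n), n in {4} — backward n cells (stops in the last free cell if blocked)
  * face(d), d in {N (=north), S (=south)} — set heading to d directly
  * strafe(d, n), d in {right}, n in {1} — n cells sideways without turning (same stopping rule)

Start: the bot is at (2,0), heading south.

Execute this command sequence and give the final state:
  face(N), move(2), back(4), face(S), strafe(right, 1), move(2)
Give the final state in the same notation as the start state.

from: at (2,0), heading south
1. face(N) → at (2,0), heading north
2. move(2) → at (2,2), heading north
3. back(4) → at (2,0), heading north
4. face(S) → at (2,0), heading south
5. strafe(right, 1) → at (1,0), heading south
6. move(2) → at (1,0), heading south

at (1,0), heading south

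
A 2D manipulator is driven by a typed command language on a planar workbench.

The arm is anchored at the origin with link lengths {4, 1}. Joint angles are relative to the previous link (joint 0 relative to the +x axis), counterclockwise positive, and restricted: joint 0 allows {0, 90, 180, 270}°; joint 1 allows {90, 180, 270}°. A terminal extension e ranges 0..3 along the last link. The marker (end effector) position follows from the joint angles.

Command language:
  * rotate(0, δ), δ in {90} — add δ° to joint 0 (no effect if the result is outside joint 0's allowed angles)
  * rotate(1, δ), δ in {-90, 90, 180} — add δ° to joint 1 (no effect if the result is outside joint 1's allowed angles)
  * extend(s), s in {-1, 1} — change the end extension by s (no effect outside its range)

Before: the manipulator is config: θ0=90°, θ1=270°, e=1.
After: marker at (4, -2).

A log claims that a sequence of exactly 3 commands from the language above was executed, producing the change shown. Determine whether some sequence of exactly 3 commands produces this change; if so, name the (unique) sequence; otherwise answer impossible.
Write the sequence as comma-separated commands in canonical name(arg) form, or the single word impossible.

begin: config: θ0=90°, θ1=270°, e=1
[1] after rotate(0, 90): config: θ0=180°, θ1=270°, e=1
[2] after rotate(0, 90): config: θ0=270°, θ1=270°, e=1
[3] after rotate(0, 90): config: θ0=0°, θ1=270°, e=1
no rival 3-sequence matches.

rotate(0, 90), rotate(0, 90), rotate(0, 90)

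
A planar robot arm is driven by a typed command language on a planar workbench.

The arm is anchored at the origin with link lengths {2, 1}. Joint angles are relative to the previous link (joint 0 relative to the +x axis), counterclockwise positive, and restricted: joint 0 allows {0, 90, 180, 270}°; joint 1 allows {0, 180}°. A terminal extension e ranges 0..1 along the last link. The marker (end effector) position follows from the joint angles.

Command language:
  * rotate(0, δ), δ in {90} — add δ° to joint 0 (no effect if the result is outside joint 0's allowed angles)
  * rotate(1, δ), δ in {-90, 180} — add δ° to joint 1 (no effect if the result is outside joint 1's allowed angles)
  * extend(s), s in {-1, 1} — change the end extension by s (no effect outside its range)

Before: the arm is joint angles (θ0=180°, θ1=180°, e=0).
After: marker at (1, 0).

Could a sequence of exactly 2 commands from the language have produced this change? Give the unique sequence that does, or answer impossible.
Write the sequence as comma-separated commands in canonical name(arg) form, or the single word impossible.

rotate(0, 90), rotate(0, 90)

from: joint angles (θ0=180°, θ1=180°, e=0)
step 1 (rotate(0, 90)): joint angles (θ0=270°, θ1=180°, e=0)
step 2 (rotate(0, 90)): joint angles (θ0=0°, θ1=180°, e=0)
uniquely the one of 25 2-step routes that fits.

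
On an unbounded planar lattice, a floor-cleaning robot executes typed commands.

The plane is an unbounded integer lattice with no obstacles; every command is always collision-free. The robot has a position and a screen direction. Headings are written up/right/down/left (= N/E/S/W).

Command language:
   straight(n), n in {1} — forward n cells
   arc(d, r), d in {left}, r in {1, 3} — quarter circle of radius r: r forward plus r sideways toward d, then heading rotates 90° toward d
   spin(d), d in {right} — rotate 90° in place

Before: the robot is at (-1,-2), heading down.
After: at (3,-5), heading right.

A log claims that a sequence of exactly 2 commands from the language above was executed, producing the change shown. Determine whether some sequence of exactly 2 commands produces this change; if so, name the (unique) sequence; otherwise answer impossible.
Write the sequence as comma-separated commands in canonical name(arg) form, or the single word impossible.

arc(left, 3), straight(1)

key: order matters: swapping arc(left, 3) and straight(1) lands elsewhere
t0: at (-1,-2), heading down
1. arc(left, 3) → at (2,-5), heading right
2. straight(1) → at (3,-5), heading right
all 16 alternatives checked — unique.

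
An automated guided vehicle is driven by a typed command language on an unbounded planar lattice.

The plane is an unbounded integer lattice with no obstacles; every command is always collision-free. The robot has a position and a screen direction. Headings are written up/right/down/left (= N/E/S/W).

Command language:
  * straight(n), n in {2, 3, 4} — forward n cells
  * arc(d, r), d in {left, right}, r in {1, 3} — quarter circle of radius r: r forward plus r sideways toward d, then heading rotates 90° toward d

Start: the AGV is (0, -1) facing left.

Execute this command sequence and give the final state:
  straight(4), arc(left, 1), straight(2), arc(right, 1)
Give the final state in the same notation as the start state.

from: (0, -1) facing left
1. straight(4) → (-4, -1) facing left
2. arc(left, 1) → (-5, -2) facing down
3. straight(2) → (-5, -4) facing down
4. arc(right, 1) → (-6, -5) facing left

(-6, -5) facing left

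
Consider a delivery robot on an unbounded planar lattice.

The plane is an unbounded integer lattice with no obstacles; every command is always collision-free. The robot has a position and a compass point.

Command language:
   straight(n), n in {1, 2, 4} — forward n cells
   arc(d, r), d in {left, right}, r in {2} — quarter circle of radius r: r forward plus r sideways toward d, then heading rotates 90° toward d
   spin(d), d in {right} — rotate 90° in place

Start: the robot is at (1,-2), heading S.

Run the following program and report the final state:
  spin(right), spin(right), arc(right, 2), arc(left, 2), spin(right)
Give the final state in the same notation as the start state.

at (5,2), heading E

begin: at (1,-2), heading S
[1] after spin(right): at (1,-2), heading W
[2] after spin(right): at (1,-2), heading N
[3] after arc(right, 2): at (3,0), heading E
[4] after arc(left, 2): at (5,2), heading N
[5] after spin(right): at (5,2), heading E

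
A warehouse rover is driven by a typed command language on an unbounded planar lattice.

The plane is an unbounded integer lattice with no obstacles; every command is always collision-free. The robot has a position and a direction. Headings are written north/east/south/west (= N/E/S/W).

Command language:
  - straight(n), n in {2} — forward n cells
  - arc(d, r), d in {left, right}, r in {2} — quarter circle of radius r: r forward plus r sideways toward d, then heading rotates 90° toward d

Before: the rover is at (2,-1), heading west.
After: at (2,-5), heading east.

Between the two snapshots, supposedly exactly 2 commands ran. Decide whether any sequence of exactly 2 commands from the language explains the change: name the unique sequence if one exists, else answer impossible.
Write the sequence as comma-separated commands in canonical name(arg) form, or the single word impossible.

key: cell and facing (now E) both changed — the 2 commands mix motion and turning
begin: at (2,-1), heading west
step 1 (arc(left, 2)): at (0,-3), heading south
step 2 (arc(left, 2)): at (2,-5), heading east
uniquely the one of 9 2-step routes that fits.

arc(left, 2), arc(left, 2)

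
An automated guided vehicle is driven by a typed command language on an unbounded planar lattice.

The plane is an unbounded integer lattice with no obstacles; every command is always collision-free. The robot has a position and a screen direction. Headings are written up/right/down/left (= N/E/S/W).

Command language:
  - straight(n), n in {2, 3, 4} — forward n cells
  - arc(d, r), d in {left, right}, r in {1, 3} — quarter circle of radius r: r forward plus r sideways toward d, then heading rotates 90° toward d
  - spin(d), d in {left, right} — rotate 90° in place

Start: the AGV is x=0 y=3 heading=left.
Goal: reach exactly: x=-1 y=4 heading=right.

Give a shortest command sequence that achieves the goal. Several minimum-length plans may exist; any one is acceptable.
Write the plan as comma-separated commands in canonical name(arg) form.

arc(right, 1), spin(right)

initial: x=0 y=3 heading=left
1. arc(right, 1) → x=-1 y=4 heading=up
2. spin(right) → x=-1 y=4 heading=right
nothing shorter than 2 reaches the goal.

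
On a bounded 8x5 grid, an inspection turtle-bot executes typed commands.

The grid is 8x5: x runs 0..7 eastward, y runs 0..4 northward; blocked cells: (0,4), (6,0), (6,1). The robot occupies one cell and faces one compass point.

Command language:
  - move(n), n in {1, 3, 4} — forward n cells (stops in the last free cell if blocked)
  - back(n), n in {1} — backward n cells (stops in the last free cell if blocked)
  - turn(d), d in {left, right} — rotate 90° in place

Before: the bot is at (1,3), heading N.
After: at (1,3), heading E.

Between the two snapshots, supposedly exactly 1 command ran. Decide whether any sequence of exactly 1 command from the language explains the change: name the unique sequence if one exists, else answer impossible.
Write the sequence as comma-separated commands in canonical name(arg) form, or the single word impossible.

key: parked at (1,3) the whole time — nothing moves the robot
start: at (1,3), heading N
[1] after turn(right): at (1,3), heading E
no rival 1-sequence matches.

turn(right)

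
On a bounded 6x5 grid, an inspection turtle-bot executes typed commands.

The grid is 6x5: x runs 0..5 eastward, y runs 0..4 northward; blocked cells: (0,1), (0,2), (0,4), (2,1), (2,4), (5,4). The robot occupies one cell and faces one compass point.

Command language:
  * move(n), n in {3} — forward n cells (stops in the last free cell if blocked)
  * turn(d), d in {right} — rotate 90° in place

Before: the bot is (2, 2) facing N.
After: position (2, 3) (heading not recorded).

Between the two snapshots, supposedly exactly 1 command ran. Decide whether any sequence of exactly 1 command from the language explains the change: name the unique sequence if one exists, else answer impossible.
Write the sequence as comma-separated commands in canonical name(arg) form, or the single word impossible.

move(3)

key: move(3) is stopped early by the blocked cell at (2,4)
initial: (2, 2) facing N
[1] after move(3): (2, 3) facing N
uniquely the one of 2 1-step routes that fits.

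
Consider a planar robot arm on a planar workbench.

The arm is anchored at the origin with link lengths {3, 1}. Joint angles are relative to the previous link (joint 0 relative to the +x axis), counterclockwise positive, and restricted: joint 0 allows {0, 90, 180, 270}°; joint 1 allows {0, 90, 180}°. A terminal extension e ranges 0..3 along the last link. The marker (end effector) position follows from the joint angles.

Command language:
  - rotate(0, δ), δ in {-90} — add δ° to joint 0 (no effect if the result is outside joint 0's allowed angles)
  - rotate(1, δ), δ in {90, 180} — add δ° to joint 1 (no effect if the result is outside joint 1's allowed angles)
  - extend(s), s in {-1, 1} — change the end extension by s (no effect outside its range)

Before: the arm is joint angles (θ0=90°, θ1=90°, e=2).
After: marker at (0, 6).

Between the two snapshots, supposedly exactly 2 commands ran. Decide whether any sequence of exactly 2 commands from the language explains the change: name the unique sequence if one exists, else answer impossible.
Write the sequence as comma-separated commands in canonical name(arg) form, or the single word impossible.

rotate(1, 90), rotate(1, 180)

key: running rotate(1, 180) before rotate(1, 90) would end elsewhere — order is forced
t0: joint angles (θ0=90°, θ1=90°, e=2)
[1] after rotate(1, 90): joint angles (θ0=90°, θ1=180°, e=2)
[2] after rotate(1, 180): joint angles (θ0=90°, θ1=0°, e=2)
no rival 2-sequence matches.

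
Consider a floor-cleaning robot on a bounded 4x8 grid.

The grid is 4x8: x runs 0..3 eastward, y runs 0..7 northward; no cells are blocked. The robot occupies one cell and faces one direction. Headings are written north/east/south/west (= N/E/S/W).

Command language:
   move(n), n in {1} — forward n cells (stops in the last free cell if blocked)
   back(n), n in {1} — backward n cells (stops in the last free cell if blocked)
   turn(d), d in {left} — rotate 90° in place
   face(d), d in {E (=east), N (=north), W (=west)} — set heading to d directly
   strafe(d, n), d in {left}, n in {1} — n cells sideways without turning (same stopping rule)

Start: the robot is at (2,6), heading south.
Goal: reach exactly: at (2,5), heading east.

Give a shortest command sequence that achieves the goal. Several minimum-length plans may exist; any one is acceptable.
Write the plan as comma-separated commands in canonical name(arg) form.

start: at (2,6), heading south
[1] after move(1): at (2,5), heading south
[2] after turn(left): at (2,5), heading east
nothing shorter than 2 reaches the goal.

move(1), turn(left)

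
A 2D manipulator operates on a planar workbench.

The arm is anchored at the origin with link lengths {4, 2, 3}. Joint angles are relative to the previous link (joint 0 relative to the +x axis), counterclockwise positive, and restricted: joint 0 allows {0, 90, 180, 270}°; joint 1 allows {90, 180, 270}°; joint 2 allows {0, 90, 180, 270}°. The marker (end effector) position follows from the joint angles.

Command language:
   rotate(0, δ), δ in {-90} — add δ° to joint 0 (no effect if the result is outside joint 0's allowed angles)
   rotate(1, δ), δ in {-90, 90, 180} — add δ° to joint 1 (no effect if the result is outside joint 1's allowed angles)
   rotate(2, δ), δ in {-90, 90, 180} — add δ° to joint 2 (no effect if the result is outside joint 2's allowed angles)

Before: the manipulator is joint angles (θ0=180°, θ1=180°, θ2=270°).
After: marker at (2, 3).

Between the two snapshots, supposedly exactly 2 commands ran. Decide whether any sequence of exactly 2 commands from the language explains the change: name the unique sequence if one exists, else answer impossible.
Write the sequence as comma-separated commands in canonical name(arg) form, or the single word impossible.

start: joint angles (θ0=180°, θ1=180°, θ2=270°)
t=1 rotate(0, -90) ⇒ joint angles (θ0=90°, θ1=180°, θ2=270°)
t=2 rotate(0, -90) ⇒ joint angles (θ0=0°, θ1=180°, θ2=270°)
all 49 alternatives checked — unique.

rotate(0, -90), rotate(0, -90)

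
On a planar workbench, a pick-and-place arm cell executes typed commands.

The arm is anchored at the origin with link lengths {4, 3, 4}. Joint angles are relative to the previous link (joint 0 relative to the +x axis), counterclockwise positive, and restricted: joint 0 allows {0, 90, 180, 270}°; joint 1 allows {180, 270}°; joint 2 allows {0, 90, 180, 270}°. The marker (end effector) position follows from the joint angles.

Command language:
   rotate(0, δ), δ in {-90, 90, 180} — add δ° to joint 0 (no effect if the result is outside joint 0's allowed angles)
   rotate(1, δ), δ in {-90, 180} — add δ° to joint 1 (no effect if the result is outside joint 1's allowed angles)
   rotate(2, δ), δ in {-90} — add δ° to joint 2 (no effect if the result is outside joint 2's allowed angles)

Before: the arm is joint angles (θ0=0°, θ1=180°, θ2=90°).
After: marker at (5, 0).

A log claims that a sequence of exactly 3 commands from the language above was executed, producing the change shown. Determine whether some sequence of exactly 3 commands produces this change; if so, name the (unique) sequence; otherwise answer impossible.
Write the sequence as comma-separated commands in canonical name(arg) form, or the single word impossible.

rotate(2, -90), rotate(2, -90), rotate(2, -90)

start: joint angles (θ0=0°, θ1=180°, θ2=90°)
[1] after rotate(2, -90): joint angles (θ0=0°, θ1=180°, θ2=0°)
[2] after rotate(2, -90): joint angles (θ0=0°, θ1=180°, θ2=270°)
[3] after rotate(2, -90): joint angles (θ0=0°, θ1=180°, θ2=180°)
no other 3-command option fits: unique.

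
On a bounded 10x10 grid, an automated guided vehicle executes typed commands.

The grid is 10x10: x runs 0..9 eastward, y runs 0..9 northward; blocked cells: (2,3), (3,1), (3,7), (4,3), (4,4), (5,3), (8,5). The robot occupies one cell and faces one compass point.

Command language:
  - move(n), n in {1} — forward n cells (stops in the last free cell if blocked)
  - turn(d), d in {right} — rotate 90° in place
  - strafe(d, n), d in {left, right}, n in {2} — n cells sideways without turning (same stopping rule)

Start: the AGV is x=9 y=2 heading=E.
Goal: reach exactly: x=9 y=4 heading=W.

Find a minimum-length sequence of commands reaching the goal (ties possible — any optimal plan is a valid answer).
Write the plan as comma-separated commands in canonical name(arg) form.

t0: x=9 y=2 heading=E
1. turn(right) → x=9 y=2 heading=S
2. turn(right) → x=9 y=2 heading=W
3. strafe(right, 2) → x=9 y=4 heading=W
minimal: 3 command(s), checked below 3.

turn(right), turn(right), strafe(right, 2)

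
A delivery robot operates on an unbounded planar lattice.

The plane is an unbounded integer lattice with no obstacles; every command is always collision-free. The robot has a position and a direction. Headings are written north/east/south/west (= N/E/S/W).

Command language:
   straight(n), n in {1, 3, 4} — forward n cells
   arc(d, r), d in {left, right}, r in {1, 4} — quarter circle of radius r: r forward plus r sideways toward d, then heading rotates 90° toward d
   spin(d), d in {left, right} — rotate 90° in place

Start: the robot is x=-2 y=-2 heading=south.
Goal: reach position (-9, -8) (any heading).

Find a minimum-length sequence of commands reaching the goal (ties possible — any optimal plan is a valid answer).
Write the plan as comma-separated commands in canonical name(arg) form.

straight(1), straight(1), arc(right, 4), straight(3)

initial: x=-2 y=-2 heading=south
t=1 straight(1) ⇒ x=-2 y=-3 heading=south
t=2 straight(1) ⇒ x=-2 y=-4 heading=south
t=3 arc(right, 4) ⇒ x=-6 y=-8 heading=west
t=4 straight(3) ⇒ x=-9 y=-8 heading=west
minimal: 4 command(s), checked below 4.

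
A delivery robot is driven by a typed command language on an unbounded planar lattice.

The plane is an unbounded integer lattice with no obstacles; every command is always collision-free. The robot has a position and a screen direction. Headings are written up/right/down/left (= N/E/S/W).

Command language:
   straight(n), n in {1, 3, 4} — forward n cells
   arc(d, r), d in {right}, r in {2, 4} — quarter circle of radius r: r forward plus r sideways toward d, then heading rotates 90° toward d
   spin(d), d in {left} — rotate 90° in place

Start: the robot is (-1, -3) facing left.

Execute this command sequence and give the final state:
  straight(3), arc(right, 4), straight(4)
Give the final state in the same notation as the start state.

initial: (-1, -3) facing left
1. straight(3) → (-4, -3) facing left
2. arc(right, 4) → (-8, 1) facing up
3. straight(4) → (-8, 5) facing up

(-8, 5) facing up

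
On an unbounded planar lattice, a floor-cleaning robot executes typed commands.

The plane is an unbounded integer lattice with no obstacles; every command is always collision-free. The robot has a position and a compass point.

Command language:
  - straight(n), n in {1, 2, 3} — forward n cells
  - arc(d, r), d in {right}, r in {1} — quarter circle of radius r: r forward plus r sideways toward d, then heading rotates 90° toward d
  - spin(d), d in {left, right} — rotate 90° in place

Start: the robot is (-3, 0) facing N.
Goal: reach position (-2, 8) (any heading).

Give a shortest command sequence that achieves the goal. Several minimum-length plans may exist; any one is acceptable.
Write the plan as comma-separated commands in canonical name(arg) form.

straight(2), straight(2), straight(3), arc(right, 1)

from: (-3, 0) facing N
t=1 straight(2) ⇒ (-3, 2) facing N
t=2 straight(2) ⇒ (-3, 4) facing N
t=3 straight(3) ⇒ (-3, 7) facing N
t=4 arc(right, 1) ⇒ (-2, 8) facing E
minimal: 4 command(s), checked below 4.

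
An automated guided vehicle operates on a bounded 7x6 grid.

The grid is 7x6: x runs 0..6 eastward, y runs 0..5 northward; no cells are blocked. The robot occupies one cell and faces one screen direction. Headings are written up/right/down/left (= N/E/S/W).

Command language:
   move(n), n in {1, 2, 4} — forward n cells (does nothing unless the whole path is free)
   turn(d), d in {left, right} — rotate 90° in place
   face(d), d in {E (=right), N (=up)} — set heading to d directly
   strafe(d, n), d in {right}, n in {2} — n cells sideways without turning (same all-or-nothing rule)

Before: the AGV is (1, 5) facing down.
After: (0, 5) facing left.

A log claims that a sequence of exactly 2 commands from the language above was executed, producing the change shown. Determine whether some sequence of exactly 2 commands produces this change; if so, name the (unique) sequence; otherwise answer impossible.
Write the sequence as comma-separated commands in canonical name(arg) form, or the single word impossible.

turn(right), move(1)

key: position moved to (0,5) AND the heading swung to W — translation plus rotation needed
initial: (1, 5) facing down
[1] after turn(right): (1, 5) facing left
[2] after move(1): (0, 5) facing left
no rival 2-sequence matches.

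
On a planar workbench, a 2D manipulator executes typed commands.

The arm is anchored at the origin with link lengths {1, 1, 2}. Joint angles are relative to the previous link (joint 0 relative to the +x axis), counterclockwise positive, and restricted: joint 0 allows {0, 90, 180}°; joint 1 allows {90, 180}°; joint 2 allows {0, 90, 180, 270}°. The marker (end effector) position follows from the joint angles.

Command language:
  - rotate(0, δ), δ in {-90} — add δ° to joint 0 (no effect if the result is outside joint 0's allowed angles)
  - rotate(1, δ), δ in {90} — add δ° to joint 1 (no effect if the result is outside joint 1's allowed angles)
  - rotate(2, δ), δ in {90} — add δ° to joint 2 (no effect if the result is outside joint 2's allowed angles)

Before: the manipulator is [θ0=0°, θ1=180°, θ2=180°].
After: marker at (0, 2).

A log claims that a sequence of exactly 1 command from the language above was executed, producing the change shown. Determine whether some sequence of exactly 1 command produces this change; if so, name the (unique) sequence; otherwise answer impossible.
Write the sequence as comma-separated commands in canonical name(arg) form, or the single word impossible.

rotate(2, 90)

t0: [θ0=0°, θ1=180°, θ2=180°]
[1] after rotate(2, 90): [θ0=0°, θ1=180°, θ2=270°]
all 3 alternatives checked — unique.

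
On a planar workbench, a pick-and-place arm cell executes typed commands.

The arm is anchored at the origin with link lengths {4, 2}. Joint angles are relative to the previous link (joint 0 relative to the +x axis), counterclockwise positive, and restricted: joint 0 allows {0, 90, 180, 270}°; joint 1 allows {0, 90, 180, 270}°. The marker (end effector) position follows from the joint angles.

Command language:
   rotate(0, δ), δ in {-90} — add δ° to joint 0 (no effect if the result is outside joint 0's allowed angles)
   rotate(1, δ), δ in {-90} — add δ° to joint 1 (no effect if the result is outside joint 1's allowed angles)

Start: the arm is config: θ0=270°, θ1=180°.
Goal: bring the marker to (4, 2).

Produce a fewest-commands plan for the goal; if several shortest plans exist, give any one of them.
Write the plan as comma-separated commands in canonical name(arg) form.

t0: config: θ0=270°, θ1=180°
t=1 rotate(0, -90) ⇒ config: θ0=180°, θ1=180°
t=2 rotate(0, -90) ⇒ config: θ0=90°, θ1=180°
t=3 rotate(0, -90) ⇒ config: θ0=0°, θ1=180°
t=4 rotate(1, -90) ⇒ config: θ0=0°, θ1=90°
no 3-step plan works, so 4 is optimal.

rotate(0, -90), rotate(0, -90), rotate(0, -90), rotate(1, -90)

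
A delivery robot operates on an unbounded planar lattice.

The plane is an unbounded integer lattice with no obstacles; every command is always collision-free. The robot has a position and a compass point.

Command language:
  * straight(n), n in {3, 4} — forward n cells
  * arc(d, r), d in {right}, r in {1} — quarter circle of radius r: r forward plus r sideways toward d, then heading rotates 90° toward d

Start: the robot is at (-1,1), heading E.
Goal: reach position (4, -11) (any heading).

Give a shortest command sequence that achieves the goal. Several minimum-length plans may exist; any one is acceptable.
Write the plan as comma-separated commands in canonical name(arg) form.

initial: at (-1,1), heading E
[1] after straight(4): at (3,1), heading E
[2] after arc(right, 1): at (4,0), heading S
[3] after straight(4): at (4,-4), heading S
[4] after straight(4): at (4,-8), heading S
[5] after straight(3): at (4,-11), heading S
shorter routes all fall short; 5 is best.

straight(4), arc(right, 1), straight(4), straight(4), straight(3)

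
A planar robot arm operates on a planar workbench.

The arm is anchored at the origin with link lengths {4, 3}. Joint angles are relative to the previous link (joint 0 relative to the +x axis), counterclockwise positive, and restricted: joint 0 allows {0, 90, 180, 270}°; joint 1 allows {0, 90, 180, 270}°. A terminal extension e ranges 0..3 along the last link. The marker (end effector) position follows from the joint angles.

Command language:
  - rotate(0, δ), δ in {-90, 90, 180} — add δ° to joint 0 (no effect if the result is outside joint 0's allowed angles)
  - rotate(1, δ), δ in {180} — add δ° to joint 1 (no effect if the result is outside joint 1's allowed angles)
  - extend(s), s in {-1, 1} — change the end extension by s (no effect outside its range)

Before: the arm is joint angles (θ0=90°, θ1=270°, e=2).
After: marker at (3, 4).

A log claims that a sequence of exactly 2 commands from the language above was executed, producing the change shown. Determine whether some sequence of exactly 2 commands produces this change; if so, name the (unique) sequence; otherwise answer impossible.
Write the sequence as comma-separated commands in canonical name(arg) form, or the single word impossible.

extend(-1), extend(-1)

begin: joint angles (θ0=90°, θ1=270°, e=2)
t=1 extend(-1) ⇒ joint angles (θ0=90°, θ1=270°, e=1)
t=2 extend(-1) ⇒ joint angles (θ0=90°, θ1=270°, e=0)
no rival 2-sequence matches.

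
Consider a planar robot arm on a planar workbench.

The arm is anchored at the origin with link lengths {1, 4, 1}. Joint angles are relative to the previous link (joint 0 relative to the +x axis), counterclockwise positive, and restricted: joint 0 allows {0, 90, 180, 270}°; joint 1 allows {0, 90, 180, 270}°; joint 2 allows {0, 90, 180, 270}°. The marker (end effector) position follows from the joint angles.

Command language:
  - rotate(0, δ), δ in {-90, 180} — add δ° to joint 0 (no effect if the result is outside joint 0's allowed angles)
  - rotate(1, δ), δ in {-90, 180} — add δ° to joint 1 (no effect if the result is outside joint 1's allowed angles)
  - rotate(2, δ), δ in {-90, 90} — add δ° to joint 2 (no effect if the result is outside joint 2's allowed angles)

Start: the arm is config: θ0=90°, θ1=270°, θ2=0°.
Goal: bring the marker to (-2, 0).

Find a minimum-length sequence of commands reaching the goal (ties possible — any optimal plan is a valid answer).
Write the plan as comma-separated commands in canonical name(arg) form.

from: config: θ0=90°, θ1=270°, θ2=0°
step 1 (rotate(2, -90)): config: θ0=90°, θ1=270°, θ2=270°
step 2 (rotate(2, -90)): config: θ0=90°, θ1=270°, θ2=180°
step 3 (rotate(0, -90)): config: θ0=0°, θ1=270°, θ2=180°
step 4 (rotate(1, -90)): config: θ0=0°, θ1=180°, θ2=180°
shorter routes all fall short; 4 is best.

rotate(2, -90), rotate(2, -90), rotate(0, -90), rotate(1, -90)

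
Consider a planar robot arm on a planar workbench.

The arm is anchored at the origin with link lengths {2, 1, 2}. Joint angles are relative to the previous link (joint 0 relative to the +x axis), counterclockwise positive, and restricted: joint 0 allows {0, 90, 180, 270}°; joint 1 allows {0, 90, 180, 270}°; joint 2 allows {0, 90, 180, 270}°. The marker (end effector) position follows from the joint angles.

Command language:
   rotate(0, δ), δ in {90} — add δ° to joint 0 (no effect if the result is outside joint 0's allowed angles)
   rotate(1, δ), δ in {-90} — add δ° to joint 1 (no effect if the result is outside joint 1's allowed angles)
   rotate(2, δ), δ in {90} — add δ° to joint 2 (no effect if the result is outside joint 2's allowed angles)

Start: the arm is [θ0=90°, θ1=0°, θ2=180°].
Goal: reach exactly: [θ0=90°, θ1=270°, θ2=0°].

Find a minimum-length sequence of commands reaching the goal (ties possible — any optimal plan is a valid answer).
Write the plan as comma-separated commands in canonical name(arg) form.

initial: [θ0=90°, θ1=0°, θ2=180°]
[1] after rotate(2, 90): [θ0=90°, θ1=0°, θ2=270°]
[2] after rotate(2, 90): [θ0=90°, θ1=0°, θ2=0°]
[3] after rotate(1, -90): [θ0=90°, θ1=270°, θ2=0°]
no 2-step plan works, so 3 is optimal.

rotate(2, 90), rotate(2, 90), rotate(1, -90)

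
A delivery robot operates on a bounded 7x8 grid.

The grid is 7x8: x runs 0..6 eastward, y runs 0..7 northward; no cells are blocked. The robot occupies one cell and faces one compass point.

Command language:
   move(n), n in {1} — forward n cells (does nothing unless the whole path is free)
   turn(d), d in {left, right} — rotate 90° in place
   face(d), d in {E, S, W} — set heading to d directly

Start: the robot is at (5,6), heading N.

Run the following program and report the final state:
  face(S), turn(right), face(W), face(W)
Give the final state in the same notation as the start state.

at (5,6), heading W

initial: at (5,6), heading N
t=1 face(S) ⇒ at (5,6), heading S
t=2 turn(right) ⇒ at (5,6), heading W
t=3 face(W) ⇒ at (5,6), heading W
t=4 face(W) ⇒ at (5,6), heading W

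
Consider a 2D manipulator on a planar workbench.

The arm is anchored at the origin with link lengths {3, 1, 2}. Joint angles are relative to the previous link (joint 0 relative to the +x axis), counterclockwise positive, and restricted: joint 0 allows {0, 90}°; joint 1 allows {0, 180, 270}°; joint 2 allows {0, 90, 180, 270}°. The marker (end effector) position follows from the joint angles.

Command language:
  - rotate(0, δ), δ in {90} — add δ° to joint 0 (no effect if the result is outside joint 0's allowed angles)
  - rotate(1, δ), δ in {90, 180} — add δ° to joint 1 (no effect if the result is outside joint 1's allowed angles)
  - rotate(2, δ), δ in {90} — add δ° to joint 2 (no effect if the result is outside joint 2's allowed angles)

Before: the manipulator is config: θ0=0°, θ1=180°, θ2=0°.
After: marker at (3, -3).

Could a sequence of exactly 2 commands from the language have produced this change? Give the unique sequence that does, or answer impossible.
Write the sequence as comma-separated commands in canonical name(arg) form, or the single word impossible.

key: order matters: swapping rotate(1, 90) and rotate(1, 180) lands elsewhere
begin: config: θ0=0°, θ1=180°, θ2=0°
[1] after rotate(1, 90): config: θ0=0°, θ1=270°, θ2=0°
[2] after rotate(1, 180): config: θ0=0°, θ1=270°, θ2=0°
all 16 alternatives checked — unique.

rotate(1, 90), rotate(1, 180)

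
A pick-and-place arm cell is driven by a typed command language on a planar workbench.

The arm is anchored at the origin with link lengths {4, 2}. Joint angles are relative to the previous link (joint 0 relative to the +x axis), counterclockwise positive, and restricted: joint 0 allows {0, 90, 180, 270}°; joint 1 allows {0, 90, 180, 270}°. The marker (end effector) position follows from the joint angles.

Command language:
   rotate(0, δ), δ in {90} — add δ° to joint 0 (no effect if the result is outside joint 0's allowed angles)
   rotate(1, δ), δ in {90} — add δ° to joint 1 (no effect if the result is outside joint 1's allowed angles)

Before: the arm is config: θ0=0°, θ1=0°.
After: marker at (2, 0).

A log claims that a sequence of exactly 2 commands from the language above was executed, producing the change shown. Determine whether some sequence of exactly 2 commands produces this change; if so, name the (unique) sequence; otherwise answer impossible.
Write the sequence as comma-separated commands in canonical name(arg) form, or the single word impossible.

rotate(1, 90), rotate(1, 90)

start: config: θ0=0°, θ1=0°
1. rotate(1, 90) → config: θ0=0°, θ1=90°
2. rotate(1, 90) → config: θ0=0°, θ1=180°
uniquely the one of 4 2-step routes that fits.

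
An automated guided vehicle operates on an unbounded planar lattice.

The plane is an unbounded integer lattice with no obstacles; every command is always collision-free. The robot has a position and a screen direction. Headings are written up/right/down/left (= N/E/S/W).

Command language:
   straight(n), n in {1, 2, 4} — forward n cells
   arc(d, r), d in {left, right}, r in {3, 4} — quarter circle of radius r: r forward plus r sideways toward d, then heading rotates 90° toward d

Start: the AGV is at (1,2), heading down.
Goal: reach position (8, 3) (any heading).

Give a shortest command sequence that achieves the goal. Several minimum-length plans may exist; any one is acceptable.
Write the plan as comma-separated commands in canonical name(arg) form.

arc(left, 3), arc(left, 4)

start: at (1,2), heading down
t=1 arc(left, 3) ⇒ at (4,-1), heading right
t=2 arc(left, 4) ⇒ at (8,3), heading up
shorter routes all fall short; 2 is best.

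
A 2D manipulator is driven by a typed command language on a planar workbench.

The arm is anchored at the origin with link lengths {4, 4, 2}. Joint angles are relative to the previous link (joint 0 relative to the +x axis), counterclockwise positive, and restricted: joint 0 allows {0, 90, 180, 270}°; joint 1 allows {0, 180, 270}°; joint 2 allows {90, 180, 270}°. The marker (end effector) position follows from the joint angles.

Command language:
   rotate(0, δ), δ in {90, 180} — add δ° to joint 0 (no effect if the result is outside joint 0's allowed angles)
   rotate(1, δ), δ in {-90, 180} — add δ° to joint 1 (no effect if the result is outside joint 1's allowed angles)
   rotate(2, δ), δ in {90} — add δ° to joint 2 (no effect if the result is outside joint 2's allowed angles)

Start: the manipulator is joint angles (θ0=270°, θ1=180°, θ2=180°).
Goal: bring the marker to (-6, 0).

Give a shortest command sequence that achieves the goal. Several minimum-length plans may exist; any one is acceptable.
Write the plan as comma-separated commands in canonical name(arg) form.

rotate(0, 90), rotate(0, 180), rotate(1, 180)

t0: joint angles (θ0=270°, θ1=180°, θ2=180°)
t=1 rotate(0, 90) ⇒ joint angles (θ0=0°, θ1=180°, θ2=180°)
t=2 rotate(0, 180) ⇒ joint angles (θ0=180°, θ1=180°, θ2=180°)
t=3 rotate(1, 180) ⇒ joint angles (θ0=180°, θ1=0°, θ2=180°)
nothing shorter than 3 reaches the goal.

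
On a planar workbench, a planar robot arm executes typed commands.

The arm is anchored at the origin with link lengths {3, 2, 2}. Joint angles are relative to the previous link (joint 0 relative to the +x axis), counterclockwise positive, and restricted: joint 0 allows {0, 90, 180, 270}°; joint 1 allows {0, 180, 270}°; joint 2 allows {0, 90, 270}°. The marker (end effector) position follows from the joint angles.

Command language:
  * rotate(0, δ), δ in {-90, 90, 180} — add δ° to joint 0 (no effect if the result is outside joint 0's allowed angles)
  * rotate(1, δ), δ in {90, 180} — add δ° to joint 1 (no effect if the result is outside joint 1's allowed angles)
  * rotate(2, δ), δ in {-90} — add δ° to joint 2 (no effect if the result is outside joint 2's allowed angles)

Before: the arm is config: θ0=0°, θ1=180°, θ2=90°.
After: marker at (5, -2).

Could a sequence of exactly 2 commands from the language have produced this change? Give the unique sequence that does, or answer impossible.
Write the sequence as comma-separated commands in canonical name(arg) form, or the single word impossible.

key: order matters: swapping rotate(1, 90) and rotate(1, 180) lands elsewhere
start: config: θ0=0°, θ1=180°, θ2=90°
step 1 (rotate(1, 90)): config: θ0=0°, θ1=270°, θ2=90°
step 2 (rotate(1, 180)): config: θ0=0°, θ1=270°, θ2=90°
no rival 2-sequence matches.

rotate(1, 90), rotate(1, 180)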